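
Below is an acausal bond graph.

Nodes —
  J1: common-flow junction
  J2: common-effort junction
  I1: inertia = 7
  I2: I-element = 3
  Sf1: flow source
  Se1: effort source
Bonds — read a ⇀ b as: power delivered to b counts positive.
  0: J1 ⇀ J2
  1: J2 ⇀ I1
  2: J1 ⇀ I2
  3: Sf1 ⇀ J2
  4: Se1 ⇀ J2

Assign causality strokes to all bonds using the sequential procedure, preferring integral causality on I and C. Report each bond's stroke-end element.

#3 stroke at Sf1  (Sf1: flow source, stroke at near end)
#4 stroke at J2  (Se1 (Se) sets effort on bond)
#0 stroke at J1  (0-jn J2 has e-setter on 4)
#1 stroke at I1  (J2: bond 4 brought effort, rest push out)
#2 stroke at I2  (J1 needs exactly one f-in)

#0 |J1
#1 |I1
#2 |I2
#3 |Sf1
#4 |J2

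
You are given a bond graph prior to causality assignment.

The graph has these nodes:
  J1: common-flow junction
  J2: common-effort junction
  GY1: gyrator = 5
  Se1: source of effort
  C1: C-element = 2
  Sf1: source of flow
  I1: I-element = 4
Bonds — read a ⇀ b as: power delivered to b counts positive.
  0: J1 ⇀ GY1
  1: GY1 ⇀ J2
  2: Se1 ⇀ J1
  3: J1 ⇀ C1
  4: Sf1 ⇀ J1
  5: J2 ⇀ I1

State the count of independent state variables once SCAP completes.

2  (C1, I1 all integral)

bond 2 →J1  (Se1: effort source, stroke at far end)
bond 4 →Sf1  (Sf1: flow source, stroke at near end)
bond 0 →J1  (1-jn J1 has f-setter on 4)
bond 3 →J1  (J1: bond 4 brought flow, rest push out)
bond 1 →J2  (through GY1, causality inverts; strokes same side of GY1)
bond 5 →I1  (0-jn J2 has e-setter on 1)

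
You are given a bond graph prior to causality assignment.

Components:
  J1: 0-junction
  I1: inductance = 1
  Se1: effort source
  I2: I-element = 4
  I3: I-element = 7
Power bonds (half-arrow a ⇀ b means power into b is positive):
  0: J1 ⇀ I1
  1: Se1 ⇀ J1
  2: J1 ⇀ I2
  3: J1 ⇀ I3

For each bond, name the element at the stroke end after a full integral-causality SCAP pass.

bond 1 stroke→J1  (Se1 (Se) sets effort on bond)
bond 0 stroke→I1  (common-e at J1 fixed by 1)
bond 2 stroke→I2  (0-jn J1 has e-setter on 1)
bond 3 stroke→I3  (common-e at J1 fixed by 1)

b0 |I1
b1 |J1
b2 |I2
b3 |I3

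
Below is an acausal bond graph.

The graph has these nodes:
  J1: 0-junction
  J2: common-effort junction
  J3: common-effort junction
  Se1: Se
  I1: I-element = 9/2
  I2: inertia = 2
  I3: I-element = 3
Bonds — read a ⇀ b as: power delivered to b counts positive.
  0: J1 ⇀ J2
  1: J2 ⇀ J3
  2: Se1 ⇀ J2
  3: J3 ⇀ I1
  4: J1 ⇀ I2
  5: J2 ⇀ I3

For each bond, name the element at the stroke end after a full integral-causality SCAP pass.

b0 stroke at J1
b1 stroke at J3
b2 stroke at J2
b3 stroke at I1
b4 stroke at I2
b5 stroke at I3

b2 →J2  (Se1 (Se) sets effort on bond)
b0 →J1  (J2 effort already set via bond 2)
b1 →J3  (common-e at J2 fixed by 2)
b5 →I3  (0-jn J2 has e-setter on 2)
b3 →I1  (common-e at J3 fixed by 1)
b4 →I2  (J1 effort already set via bond 0)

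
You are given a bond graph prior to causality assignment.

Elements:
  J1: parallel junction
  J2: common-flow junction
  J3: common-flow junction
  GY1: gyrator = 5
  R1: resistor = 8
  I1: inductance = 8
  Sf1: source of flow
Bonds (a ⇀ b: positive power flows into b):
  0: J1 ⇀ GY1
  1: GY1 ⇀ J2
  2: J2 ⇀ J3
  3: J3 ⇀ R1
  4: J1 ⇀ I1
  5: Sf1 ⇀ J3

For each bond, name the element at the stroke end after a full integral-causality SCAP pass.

bond 0 stroke→J1
bond 1 stroke→J2
bond 2 stroke→J3
bond 3 stroke→J3
bond 4 stroke→I1
bond 5 stroke→Sf1

#5 stroke at Sf1  (Sf1 (Sf) sets flow on bond)
#2 stroke at J3  (J3: bond 5 brought flow, rest push out)
#3 stroke at J3  (1-jn J3 has f-setter on 5)
#1 stroke at J2  (J2: bond 2 brought flow, rest push out)
#0 stroke at J1  (GY GY1: same side as bond 1)
#4 stroke at I1  (J1 effort already set via bond 0)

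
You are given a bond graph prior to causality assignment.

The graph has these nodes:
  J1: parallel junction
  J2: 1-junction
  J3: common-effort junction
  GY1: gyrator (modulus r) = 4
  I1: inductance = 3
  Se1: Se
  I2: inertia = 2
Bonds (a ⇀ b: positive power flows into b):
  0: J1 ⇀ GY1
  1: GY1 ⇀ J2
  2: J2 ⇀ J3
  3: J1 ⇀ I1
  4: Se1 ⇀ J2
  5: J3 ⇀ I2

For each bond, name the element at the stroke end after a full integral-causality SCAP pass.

β4 stroke at J2  (Se1 fixes effort; stroke away)
β3 stroke at I1  (I1 integral (f out))
β0 stroke at J1  (closing 0-jn rule on J1)
β1 stroke at J2  (GY1 both-in/both-out from 0)
β2 stroke at J3  (closing 1-jn rule on J2)
β5 stroke at I2  (J3 effort already set via bond 2)

β0 stroke at J1
β1 stroke at J2
β2 stroke at J3
β3 stroke at I1
β4 stroke at J2
β5 stroke at I2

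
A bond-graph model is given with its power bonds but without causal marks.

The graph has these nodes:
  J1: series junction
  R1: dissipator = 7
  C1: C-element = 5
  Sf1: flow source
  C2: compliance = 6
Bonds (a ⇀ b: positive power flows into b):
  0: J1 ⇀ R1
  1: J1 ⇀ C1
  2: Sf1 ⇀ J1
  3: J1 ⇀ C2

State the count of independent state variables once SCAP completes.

#2 stroke at Sf1  (Sf1 fixes flow; stroke at Sf1)
#0 stroke at J1  (common-f at J1 fixed by 2)
#1 stroke at J1  (common-f at J1 fixed by 2)
#3 stroke at J1  (1-jn J1 has f-setter on 2)

2  (C1, C2 all integral)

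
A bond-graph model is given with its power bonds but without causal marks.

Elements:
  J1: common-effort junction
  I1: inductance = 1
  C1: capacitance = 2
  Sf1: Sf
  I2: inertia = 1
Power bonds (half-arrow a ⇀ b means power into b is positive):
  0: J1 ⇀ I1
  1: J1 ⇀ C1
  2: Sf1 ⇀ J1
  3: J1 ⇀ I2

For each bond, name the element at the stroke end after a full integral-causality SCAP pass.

β2 stroke at Sf1  (source Sf1 imposes f)
β0 stroke at I1  (I1 outputs flow p/I1)
β1 stroke at J1  (C1: C, integral causality)
β3 stroke at I2  (J1 effort already set via bond 1)

b0 |I1
b1 |J1
b2 |Sf1
b3 |I2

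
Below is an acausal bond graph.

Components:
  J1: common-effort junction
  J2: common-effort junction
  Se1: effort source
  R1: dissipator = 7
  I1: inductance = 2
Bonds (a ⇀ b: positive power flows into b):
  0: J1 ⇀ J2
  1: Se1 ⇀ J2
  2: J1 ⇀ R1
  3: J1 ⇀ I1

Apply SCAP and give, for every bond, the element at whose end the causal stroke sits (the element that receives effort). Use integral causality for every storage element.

β0 stroke→J1
β1 stroke→J2
β2 stroke→R1
β3 stroke→I1

β1 →J2  (Se1 fixes effort; stroke away)
β0 →J1  (0-jn J2 has e-setter on 1)
β2 →R1  (J1: bond 0 brought effort, rest push out)
β3 →I1  (J1 effort already set via bond 0)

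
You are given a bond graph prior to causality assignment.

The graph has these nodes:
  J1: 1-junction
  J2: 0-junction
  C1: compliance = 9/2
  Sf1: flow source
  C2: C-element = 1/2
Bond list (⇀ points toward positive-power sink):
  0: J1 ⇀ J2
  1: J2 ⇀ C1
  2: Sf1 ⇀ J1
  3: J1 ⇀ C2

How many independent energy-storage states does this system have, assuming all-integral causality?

#2 |Sf1  (Sf1: flow source, stroke at near end)
#0 |J1  (1-jn J1 has f-setter on 2)
#3 |J1  (J1: bond 2 brought flow, rest push out)
#1 |J2  (J2: last free bond brings effort in)

2  (C1, C2 all integral)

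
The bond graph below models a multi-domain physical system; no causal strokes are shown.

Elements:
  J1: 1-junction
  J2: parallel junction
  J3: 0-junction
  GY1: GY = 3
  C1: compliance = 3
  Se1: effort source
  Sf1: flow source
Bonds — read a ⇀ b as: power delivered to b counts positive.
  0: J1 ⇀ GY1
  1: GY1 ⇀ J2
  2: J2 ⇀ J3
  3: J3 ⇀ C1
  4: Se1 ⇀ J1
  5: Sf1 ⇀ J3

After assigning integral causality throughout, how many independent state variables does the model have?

bond 4 stroke at J1  (Se1 fixes effort; stroke away)
bond 5 stroke at Sf1  (Sf1 fixes flow; stroke at Sf1)
bond 0 stroke at GY1  (J1: last free bond brings flow in)
bond 1 stroke at GY1  (GY1: gyrator matches bond 0)
bond 2 stroke at J2  (closing 0-jn rule on J2)
bond 3 stroke at J3  (J3 needs exactly one e-in)

1  (C1 all integral)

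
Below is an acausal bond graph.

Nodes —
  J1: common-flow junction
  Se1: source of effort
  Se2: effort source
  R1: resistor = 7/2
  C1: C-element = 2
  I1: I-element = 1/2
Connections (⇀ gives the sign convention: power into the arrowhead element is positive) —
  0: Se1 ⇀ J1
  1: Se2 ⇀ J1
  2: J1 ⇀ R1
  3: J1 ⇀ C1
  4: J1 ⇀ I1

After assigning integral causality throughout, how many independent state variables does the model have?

2  (C1, I1 all integral)

β0 |J1  (source Se1 imposes e)
β1 |J1  (Se2 fixes effort; stroke away)
β3 |J1  (C1 outputs effort q/C1)
β4 |I1  (I1: I, integral causality)
β2 |J1  (J1: bond 4 brought flow, rest push out)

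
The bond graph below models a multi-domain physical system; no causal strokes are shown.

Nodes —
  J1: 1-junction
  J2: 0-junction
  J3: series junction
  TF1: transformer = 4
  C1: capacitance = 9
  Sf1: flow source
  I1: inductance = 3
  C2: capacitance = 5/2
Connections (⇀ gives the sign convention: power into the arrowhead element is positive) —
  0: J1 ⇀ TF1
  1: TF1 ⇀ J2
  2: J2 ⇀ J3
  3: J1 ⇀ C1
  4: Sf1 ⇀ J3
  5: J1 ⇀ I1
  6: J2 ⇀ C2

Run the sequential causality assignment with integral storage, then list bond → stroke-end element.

b4 stroke at Sf1  (source Sf1 imposes f)
b2 stroke at J3  (J3 flow already set via bond 4)
b3 stroke at J1  (prefer integral on C1)
b5 stroke at I1  (prefer integral on I1)
b0 stroke at J1  (J1: bond 5 brought flow, rest push out)
b1 stroke at TF1  (TF TF1: opposite of bond 0)
b6 stroke at J2  (only one effort-in slot at J2)

#0 |J1
#1 |TF1
#2 |J3
#3 |J1
#4 |Sf1
#5 |I1
#6 |J2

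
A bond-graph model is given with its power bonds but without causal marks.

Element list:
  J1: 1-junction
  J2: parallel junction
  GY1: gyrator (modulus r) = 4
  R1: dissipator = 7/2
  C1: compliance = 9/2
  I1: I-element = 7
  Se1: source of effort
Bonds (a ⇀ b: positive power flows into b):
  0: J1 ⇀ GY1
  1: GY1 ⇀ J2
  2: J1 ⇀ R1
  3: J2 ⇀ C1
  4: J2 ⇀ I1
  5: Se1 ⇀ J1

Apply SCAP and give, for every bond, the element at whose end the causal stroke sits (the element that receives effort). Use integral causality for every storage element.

b5 →J1  (Se1 fixes effort; stroke away)
b3 →J2  (C1: C, integral causality)
b1 →GY1  (common-e at J2 fixed by 3)
b4 →I1  (0-jn J2 has e-setter on 3)
b0 →GY1  (through GY1, causality inverts; strokes same side of GY1)
b2 →J1  (common-f at J1 fixed by 0)

#0 →GY1
#1 →GY1
#2 →J1
#3 →J2
#4 →I1
#5 →J1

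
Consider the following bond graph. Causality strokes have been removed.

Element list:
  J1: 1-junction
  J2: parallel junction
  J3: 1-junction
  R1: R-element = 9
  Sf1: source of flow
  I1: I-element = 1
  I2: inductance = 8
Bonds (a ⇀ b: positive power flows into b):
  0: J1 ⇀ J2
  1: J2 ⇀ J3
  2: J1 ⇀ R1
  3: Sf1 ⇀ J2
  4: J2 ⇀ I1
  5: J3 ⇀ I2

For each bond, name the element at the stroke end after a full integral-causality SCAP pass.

b3 stroke→Sf1  (Sf1: flow source, stroke at near end)
b4 stroke→I1  (I1 outputs flow p/I1)
b5 stroke→I2  (I2 outputs flow p/I2)
b1 stroke→J3  (1-jn J3 has f-setter on 5)
b0 stroke→J2  (only one effort-in slot at J2)
b2 stroke→J1  (J1 flow already set via bond 0)

bond 0 stroke at J2
bond 1 stroke at J3
bond 2 stroke at J1
bond 3 stroke at Sf1
bond 4 stroke at I1
bond 5 stroke at I2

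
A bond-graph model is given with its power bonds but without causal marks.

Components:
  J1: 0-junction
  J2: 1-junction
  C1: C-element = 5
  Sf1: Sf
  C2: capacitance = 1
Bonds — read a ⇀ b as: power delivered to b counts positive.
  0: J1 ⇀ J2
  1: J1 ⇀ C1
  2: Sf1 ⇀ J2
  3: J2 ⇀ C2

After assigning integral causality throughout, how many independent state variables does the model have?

2  (C1, C2 all integral)

bond 2 stroke→Sf1  (Sf1 fixes flow; stroke at Sf1)
bond 0 stroke→J2  (common-f at J2 fixed by 2)
bond 3 stroke→J2  (J2 flow already set via bond 2)
bond 1 stroke→J1  (J1 needs exactly one e-in)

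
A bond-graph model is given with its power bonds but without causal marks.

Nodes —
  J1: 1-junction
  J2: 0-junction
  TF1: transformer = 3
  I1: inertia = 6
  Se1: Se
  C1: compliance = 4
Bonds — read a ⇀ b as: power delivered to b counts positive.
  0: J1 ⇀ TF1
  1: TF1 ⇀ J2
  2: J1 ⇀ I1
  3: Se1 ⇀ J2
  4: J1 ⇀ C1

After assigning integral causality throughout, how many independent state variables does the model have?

2  (C1, I1 all integral)

β3 →J2  (Se1: effort source, stroke at far end)
β1 →TF1  (J2 effort already set via bond 3)
β0 →J1  (TF1: transformer flips bond 1)
β2 →I1  (I1: I, integral causality)
β4 →J1  (1-jn J1 has f-setter on 2)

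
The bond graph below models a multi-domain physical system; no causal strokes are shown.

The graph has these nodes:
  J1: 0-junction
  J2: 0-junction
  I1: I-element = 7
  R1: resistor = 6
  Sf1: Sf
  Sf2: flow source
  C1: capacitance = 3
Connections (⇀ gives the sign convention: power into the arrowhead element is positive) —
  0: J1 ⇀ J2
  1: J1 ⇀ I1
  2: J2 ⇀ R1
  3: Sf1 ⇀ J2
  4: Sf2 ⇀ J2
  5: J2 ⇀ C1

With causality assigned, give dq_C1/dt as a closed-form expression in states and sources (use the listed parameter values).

b3 |Sf1  (Sf1 (Sf) sets flow on bond)
b4 |Sf2  (Sf2 (Sf) sets flow on bond)
b1 |I1  (I1: I, integral causality)
b0 |J1  (J1 needs exactly one e-in)
b5 |J2  (C1 outputs effort q/C1)
b2 |R1  (J2 effort already set via bond 5)

dq_C1/dt = F_Sf1 + F_Sf2 - p_I1/7 - q_C1/18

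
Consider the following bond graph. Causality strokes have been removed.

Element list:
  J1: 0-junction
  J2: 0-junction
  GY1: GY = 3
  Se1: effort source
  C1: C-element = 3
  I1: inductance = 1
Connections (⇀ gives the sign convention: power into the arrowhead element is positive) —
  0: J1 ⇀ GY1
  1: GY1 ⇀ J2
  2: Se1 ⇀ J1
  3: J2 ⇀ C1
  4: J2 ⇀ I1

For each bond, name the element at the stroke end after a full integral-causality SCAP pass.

bond 2 |J1  (Se1 (Se) sets effort on bond)
bond 0 |GY1  (J1 effort already set via bond 2)
bond 1 |GY1  (through GY1, causality inverts; strokes same side of GY1)
bond 3 |J2  (prefer integral on C1)
bond 4 |I1  (0-jn J2 has e-setter on 3)

bond 0 →GY1
bond 1 →GY1
bond 2 →J1
bond 3 →J2
bond 4 →I1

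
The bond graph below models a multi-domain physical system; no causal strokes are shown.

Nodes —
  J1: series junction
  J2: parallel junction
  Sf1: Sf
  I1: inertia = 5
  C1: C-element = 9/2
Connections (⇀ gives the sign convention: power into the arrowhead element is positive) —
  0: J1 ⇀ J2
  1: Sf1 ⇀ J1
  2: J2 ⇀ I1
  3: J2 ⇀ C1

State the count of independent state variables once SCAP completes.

b1 |Sf1  (Sf1 fixes flow; stroke at Sf1)
b0 |J1  (J1: bond 1 brought flow, rest push out)
b2 |I1  (prefer integral on I1)
b3 |J2  (closing 0-jn rule on J2)

2  (C1, I1 all integral)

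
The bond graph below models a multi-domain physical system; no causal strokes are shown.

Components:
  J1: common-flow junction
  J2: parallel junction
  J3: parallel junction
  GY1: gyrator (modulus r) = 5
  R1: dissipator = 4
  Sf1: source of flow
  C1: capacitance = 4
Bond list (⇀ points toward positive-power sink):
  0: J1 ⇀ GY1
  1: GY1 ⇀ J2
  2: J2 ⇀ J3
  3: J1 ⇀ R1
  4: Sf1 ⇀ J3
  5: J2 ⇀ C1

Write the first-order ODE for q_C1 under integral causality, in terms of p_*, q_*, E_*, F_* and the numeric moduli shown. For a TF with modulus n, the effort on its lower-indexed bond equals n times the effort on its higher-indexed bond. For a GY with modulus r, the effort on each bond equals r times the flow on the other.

#4 →Sf1  (Sf1 fixes flow; stroke at Sf1)
#2 →J3  (only one effort-in slot at J3)
#5 →J2  (C1: C, integral causality)
#1 →GY1  (J2 effort already set via bond 5)
#0 →GY1  (through GY1, causality inverts; strokes same side of GY1)
#3 →J1  (J1: bond 0 brought flow, rest push out)

dq_C1/dt = F_Sf1 - q_C1/25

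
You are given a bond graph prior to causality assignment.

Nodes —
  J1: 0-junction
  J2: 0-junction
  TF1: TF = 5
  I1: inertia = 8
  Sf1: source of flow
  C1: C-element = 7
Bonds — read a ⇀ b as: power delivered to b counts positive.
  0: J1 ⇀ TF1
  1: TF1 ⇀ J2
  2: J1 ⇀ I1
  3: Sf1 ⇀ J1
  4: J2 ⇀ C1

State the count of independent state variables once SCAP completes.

2  (C1, I1 all integral)

bond 3 →Sf1  (source Sf1 imposes f)
bond 2 →I1  (prefer integral on I1)
bond 0 →J1  (only one effort-in slot at J1)
bond 1 →TF1  (TF1 one-in-one-out from 0)
bond 4 →J2  (closing 0-jn rule on J2)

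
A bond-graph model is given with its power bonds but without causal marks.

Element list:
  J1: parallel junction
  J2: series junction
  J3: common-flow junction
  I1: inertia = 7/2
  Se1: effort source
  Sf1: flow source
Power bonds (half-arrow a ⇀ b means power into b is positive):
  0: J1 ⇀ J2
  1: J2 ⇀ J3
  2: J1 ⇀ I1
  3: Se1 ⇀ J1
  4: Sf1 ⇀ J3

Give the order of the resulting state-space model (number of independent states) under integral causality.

1  (I1 all integral)

b3 |J1  (Se1 (Se) sets effort on bond)
b4 |Sf1  (source Sf1 imposes f)
b0 |J2  (0-jn J1 has e-setter on 3)
b2 |I1  (common-e at J1 fixed by 3)
b1 |J3  (J2 needs exactly one f-in)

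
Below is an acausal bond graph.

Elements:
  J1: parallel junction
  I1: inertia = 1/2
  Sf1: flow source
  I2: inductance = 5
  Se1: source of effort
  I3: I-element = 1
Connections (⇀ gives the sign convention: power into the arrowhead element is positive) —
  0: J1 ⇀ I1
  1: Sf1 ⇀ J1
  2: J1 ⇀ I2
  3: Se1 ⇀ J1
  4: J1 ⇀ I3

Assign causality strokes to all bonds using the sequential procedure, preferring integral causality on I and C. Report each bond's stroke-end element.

#0 →I1
#1 →Sf1
#2 →I2
#3 →J1
#4 →I3

b1 stroke at Sf1  (source Sf1 imposes f)
b3 stroke at J1  (source Se1 imposes e)
b0 stroke at I1  (0-jn J1 has e-setter on 3)
b2 stroke at I2  (J1 effort already set via bond 3)
b4 stroke at I3  (J1 effort already set via bond 3)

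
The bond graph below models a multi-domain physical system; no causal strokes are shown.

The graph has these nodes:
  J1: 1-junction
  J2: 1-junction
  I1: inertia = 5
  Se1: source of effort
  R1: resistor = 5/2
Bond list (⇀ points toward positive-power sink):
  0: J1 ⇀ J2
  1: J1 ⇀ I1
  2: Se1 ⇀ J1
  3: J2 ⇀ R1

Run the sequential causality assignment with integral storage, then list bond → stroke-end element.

β2 →J1  (Se1: effort source, stroke at far end)
β1 →I1  (I1 integral (f out))
β0 →J1  (J1: bond 1 brought flow, rest push out)
β3 →J2  (common-f at J2 fixed by 0)

bond 0 →J1
bond 1 →I1
bond 2 →J1
bond 3 →J2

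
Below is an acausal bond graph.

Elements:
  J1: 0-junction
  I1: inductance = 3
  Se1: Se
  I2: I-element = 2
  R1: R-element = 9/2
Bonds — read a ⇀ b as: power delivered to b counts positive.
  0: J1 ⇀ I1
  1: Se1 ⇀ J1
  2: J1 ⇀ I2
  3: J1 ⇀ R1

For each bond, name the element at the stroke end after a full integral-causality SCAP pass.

b0 stroke at I1
b1 stroke at J1
b2 stroke at I2
b3 stroke at R1

bond 1 stroke at J1  (source Se1 imposes e)
bond 0 stroke at I1  (J1 effort already set via bond 1)
bond 2 stroke at I2  (0-jn J1 has e-setter on 1)
bond 3 stroke at R1  (J1: bond 1 brought effort, rest push out)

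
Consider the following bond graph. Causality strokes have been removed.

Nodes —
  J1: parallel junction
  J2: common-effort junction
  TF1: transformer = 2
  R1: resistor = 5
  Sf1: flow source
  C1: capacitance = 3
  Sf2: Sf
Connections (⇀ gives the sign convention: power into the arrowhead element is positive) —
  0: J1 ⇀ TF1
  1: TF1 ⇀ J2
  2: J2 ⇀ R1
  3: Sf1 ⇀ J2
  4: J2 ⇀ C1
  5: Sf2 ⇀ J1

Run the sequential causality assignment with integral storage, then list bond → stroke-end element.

bond 0 stroke→J1
bond 1 stroke→TF1
bond 2 stroke→R1
bond 3 stroke→Sf1
bond 4 stroke→J2
bond 5 stroke→Sf2

#3 stroke at Sf1  (source Sf1 imposes f)
#5 stroke at Sf2  (Sf2 (Sf) sets flow on bond)
#0 stroke at J1  (only one effort-in slot at J1)
#1 stroke at TF1  (TF TF1: opposite of bond 0)
#4 stroke at J2  (C1 integral (e out))
#2 stroke at R1  (0-jn J2 has e-setter on 4)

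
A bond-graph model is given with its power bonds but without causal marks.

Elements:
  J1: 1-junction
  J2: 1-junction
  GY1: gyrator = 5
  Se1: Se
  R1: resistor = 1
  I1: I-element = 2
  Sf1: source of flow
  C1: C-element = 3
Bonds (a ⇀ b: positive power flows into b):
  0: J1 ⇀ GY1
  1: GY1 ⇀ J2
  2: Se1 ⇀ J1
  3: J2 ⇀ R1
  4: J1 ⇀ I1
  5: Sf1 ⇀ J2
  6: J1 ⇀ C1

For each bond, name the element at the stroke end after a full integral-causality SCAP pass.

β0 →J1
β1 →J2
β2 →J1
β3 →J2
β4 →I1
β5 →Sf1
β6 →J1

#2 |J1  (Se1 fixes effort; stroke away)
#5 |Sf1  (Sf1: flow source, stroke at near end)
#1 |J2  (J2: bond 5 brought flow, rest push out)
#3 |J2  (J2: bond 5 brought flow, rest push out)
#0 |J1  (through GY1, causality inverts; strokes same side of GY1)
#4 |I1  (I1 integral (f out))
#6 |J1  (1-jn J1 has f-setter on 4)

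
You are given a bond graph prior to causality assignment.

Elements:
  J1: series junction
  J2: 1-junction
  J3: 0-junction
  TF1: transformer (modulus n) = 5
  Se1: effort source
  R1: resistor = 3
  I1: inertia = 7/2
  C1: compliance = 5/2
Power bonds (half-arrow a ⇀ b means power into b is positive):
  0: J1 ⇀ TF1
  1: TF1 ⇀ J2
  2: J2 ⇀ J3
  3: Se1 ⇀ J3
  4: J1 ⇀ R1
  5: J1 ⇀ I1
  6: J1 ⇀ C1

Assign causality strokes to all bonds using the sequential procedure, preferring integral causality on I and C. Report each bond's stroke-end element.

#3 →J3  (Se1 (Se) sets effort on bond)
#2 →J2  (J3: bond 3 brought effort, rest push out)
#1 →TF1  (J2: last free bond brings flow in)
#0 →J1  (through TF1, causality passes straight; one stroke at TF1)
#5 →I1  (prefer integral on I1)
#4 →J1  (J1 flow already set via bond 5)
#6 →J1  (1-jn J1 has f-setter on 5)

b0 →J1
b1 →TF1
b2 →J2
b3 →J3
b4 →J1
b5 →I1
b6 →J1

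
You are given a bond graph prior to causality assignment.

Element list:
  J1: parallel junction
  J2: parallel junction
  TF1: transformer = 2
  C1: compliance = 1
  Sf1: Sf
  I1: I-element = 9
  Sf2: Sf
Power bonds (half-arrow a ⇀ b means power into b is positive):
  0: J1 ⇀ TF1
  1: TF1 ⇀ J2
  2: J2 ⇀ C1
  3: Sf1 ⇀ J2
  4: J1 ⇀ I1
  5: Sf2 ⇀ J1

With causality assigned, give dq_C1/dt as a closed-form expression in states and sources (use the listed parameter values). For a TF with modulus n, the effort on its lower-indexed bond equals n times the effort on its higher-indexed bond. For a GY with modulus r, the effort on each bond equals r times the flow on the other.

dq_C1/dt = F_Sf1 + 2*F_Sf2 - 2*p_I1/9

#3 |Sf1  (source Sf1 imposes f)
#5 |Sf2  (Sf2: flow source, stroke at near end)
#2 |J2  (prefer integral on C1)
#1 |TF1  (J2 effort already set via bond 2)
#0 |J1  (TF1: transformer flips bond 1)
#4 |I1  (J1: bond 0 brought effort, rest push out)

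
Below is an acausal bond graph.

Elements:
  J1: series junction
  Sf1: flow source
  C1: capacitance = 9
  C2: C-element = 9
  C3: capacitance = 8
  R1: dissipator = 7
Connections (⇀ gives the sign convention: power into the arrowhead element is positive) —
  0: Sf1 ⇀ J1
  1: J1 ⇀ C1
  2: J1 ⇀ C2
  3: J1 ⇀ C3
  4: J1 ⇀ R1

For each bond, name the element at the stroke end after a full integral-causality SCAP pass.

β0 stroke at Sf1  (Sf1: flow source, stroke at near end)
β1 stroke at J1  (common-f at J1 fixed by 0)
β2 stroke at J1  (1-jn J1 has f-setter on 0)
β3 stroke at J1  (1-jn J1 has f-setter on 0)
β4 stroke at J1  (J1: bond 0 brought flow, rest push out)

bond 0 stroke→Sf1
bond 1 stroke→J1
bond 2 stroke→J1
bond 3 stroke→J1
bond 4 stroke→J1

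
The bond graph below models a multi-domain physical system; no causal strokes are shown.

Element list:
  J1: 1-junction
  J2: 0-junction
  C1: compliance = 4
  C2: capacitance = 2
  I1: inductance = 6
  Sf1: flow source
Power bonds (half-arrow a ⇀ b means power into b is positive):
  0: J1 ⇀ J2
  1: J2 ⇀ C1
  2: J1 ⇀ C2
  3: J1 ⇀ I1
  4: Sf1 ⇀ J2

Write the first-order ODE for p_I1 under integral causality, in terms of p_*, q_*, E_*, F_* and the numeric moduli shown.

#4 stroke at Sf1  (source Sf1 imposes f)
#1 stroke at J2  (prefer integral on C1)
#0 stroke at J1  (J2 effort already set via bond 1)
#2 stroke at J1  (prefer integral on C2)
#3 stroke at I1  (J1: last free bond brings flow in)

dp_I1/dt = -q_C1/4 - q_C2/2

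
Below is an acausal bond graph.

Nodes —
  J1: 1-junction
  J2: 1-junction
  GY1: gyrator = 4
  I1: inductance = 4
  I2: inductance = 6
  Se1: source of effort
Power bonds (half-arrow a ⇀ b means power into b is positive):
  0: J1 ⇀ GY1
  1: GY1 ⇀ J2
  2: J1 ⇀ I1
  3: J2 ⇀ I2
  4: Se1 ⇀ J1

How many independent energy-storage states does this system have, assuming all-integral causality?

#4 stroke→J1  (Se1 fixes effort; stroke away)
#2 stroke→I1  (I1: I, integral causality)
#0 stroke→J1  (common-f at J1 fixed by 2)
#1 stroke→J2  (GY GY1: same side as bond 0)
#3 stroke→I2  (J2: last free bond brings flow in)

2  (I1, I2 all integral)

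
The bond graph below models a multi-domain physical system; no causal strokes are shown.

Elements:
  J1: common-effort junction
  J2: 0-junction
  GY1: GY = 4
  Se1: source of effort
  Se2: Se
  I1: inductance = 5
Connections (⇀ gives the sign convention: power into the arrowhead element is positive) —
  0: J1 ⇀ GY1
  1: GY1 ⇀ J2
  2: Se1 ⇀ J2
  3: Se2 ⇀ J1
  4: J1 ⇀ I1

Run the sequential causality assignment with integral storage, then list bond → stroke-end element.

b2 →J2  (Se1 (Se) sets effort on bond)
b3 →J1  (Se2: effort source, stroke at far end)
b0 →GY1  (J1: bond 3 brought effort, rest push out)
b4 →I1  (0-jn J1 has e-setter on 3)
b1 →GY1  (common-e at J2 fixed by 2)

#0 |GY1
#1 |GY1
#2 |J2
#3 |J1
#4 |I1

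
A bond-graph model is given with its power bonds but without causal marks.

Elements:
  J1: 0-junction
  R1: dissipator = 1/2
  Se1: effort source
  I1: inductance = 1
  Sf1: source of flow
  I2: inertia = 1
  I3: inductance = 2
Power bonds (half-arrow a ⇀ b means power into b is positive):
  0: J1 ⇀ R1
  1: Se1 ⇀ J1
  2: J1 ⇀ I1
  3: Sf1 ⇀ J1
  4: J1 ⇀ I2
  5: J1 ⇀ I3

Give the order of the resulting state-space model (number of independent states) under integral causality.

3  (I1, I2, I3 all integral)

bond 1 →J1  (Se1 (Se) sets effort on bond)
bond 3 →Sf1  (source Sf1 imposes f)
bond 0 →R1  (0-jn J1 has e-setter on 1)
bond 2 →I1  (0-jn J1 has e-setter on 1)
bond 4 →I2  (common-e at J1 fixed by 1)
bond 5 →I3  (0-jn J1 has e-setter on 1)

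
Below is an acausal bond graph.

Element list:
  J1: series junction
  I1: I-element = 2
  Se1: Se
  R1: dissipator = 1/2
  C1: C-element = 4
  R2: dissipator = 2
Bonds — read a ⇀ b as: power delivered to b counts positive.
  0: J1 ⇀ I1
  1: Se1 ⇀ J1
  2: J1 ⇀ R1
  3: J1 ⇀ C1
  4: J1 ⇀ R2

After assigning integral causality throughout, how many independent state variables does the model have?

2  (C1, I1 all integral)

bond 1 stroke at J1  (Se1 fixes effort; stroke away)
bond 0 stroke at I1  (I1 outputs flow p/I1)
bond 2 stroke at J1  (common-f at J1 fixed by 0)
bond 3 stroke at J1  (common-f at J1 fixed by 0)
bond 4 stroke at J1  (J1 flow already set via bond 0)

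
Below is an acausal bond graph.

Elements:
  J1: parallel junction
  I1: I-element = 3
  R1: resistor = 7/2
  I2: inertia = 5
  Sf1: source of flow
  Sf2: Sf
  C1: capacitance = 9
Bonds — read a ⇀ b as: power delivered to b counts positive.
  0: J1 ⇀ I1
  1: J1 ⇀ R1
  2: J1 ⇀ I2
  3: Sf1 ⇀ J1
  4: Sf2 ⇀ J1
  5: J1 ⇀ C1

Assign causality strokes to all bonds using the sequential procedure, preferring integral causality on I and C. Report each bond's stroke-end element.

b3 |Sf1  (source Sf1 imposes f)
b4 |Sf2  (Sf2 (Sf) sets flow on bond)
b0 |I1  (I1: I, integral causality)
b2 |I2  (I2 outputs flow p/I2)
b5 |J1  (prefer integral on C1)
b1 |R1  (0-jn J1 has e-setter on 5)

b0 |I1
b1 |R1
b2 |I2
b3 |Sf1
b4 |Sf2
b5 |J1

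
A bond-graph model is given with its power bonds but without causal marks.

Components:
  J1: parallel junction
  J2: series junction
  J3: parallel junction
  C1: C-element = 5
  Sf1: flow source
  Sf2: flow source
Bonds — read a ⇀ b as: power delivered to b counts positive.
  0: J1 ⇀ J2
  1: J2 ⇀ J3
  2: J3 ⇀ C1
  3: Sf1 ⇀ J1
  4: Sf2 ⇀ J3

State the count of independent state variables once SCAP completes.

1  (C1 all integral)

#3 stroke at Sf1  (Sf1 fixes flow; stroke at Sf1)
#4 stroke at Sf2  (source Sf2 imposes f)
#0 stroke at J1  (J1: last free bond brings effort in)
#1 stroke at J2  (J2 flow already set via bond 0)
#2 stroke at J3  (only one effort-in slot at J3)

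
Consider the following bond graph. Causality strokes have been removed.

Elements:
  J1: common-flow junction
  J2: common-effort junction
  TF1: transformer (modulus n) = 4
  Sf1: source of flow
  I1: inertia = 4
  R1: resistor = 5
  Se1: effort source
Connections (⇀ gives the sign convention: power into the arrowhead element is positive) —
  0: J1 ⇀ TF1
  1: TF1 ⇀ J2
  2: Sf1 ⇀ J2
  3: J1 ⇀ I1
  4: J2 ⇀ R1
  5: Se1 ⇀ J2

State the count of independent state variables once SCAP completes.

bond 2 |Sf1  (Sf1 fixes flow; stroke at Sf1)
bond 5 |J2  (source Se1 imposes e)
bond 1 |TF1  (J2 effort already set via bond 5)
bond 4 |R1  (0-jn J2 has e-setter on 5)
bond 0 |J1  (TF1 one-in-one-out from 1)
bond 3 |I1  (closing 1-jn rule on J1)

1  (I1 all integral)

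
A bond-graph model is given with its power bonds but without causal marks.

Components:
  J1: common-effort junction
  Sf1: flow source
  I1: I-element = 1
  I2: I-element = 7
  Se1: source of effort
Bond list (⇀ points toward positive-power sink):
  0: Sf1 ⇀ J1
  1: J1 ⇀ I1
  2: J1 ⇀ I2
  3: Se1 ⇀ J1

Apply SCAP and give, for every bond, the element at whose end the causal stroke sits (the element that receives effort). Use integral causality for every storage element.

b0 |Sf1  (source Sf1 imposes f)
b3 |J1  (source Se1 imposes e)
b1 |I1  (0-jn J1 has e-setter on 3)
b2 |I2  (0-jn J1 has e-setter on 3)

β0 stroke→Sf1
β1 stroke→I1
β2 stroke→I2
β3 stroke→J1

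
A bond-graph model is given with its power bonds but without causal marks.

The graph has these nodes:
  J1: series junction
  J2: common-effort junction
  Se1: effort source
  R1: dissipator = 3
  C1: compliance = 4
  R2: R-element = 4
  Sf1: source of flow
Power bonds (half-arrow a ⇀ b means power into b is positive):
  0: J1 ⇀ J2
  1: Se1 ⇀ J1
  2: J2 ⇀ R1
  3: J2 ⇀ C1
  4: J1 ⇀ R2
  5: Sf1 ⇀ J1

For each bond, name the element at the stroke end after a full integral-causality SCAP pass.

bond 0 stroke→J1
bond 1 stroke→J1
bond 2 stroke→R1
bond 3 stroke→J2
bond 4 stroke→J1
bond 5 stroke→Sf1

#1 stroke→J1  (Se1 (Se) sets effort on bond)
#5 stroke→Sf1  (Sf1: flow source, stroke at near end)
#0 stroke→J1  (J1 flow already set via bond 5)
#4 stroke→J1  (J1 flow already set via bond 5)
#3 stroke→J2  (C1: C, integral causality)
#2 stroke→R1  (J2 effort already set via bond 3)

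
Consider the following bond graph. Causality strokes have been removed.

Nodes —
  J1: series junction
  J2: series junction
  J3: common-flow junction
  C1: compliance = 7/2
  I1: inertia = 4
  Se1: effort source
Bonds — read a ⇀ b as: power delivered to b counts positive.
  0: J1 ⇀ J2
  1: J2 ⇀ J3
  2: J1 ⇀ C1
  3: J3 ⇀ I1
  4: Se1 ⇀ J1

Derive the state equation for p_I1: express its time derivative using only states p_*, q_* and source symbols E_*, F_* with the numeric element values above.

dp_I1/dt = E_Se1 - 2*q_C1/7

β4 →J1  (Se1 fixes effort; stroke away)
β2 →J1  (prefer integral on C1)
β0 →J2  (J1 needs exactly one f-in)
β1 →J3  (J2 needs exactly one f-in)
β3 →I1  (J3 needs exactly one f-in)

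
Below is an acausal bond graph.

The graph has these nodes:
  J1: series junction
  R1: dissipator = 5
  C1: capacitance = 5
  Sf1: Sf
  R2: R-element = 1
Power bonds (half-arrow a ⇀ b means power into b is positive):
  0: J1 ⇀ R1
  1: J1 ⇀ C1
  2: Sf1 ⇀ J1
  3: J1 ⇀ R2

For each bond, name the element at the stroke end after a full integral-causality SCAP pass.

β2 →Sf1  (Sf1 fixes flow; stroke at Sf1)
β0 →J1  (J1 flow already set via bond 2)
β1 →J1  (common-f at J1 fixed by 2)
β3 →J1  (J1 flow already set via bond 2)

β0 |J1
β1 |J1
β2 |Sf1
β3 |J1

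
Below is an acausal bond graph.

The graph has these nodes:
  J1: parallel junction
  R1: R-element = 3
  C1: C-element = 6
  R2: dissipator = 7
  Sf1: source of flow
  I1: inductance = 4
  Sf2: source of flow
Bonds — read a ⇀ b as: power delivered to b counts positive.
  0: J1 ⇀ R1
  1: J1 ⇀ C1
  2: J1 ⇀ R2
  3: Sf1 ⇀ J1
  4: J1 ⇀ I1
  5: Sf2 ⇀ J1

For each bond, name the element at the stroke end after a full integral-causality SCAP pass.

b3 |Sf1  (Sf1 fixes flow; stroke at Sf1)
b5 |Sf2  (Sf2: flow source, stroke at near end)
b1 |J1  (C1: C, integral causality)
b0 |R1  (J1 effort already set via bond 1)
b2 |R2  (J1 effort already set via bond 1)
b4 |I1  (J1 effort already set via bond 1)

b0 stroke→R1
b1 stroke→J1
b2 stroke→R2
b3 stroke→Sf1
b4 stroke→I1
b5 stroke→Sf2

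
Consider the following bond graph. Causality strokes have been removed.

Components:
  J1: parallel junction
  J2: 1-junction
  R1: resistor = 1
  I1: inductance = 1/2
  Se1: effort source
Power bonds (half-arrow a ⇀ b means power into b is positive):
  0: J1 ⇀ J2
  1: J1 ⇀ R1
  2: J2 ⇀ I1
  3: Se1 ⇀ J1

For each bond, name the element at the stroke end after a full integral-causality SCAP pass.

b3 stroke at J1  (Se1 fixes effort; stroke away)
b0 stroke at J2  (J1 effort already set via bond 3)
b1 stroke at R1  (0-jn J1 has e-setter on 3)
b2 stroke at I1  (closing 1-jn rule on J2)

b0 stroke→J2
b1 stroke→R1
b2 stroke→I1
b3 stroke→J1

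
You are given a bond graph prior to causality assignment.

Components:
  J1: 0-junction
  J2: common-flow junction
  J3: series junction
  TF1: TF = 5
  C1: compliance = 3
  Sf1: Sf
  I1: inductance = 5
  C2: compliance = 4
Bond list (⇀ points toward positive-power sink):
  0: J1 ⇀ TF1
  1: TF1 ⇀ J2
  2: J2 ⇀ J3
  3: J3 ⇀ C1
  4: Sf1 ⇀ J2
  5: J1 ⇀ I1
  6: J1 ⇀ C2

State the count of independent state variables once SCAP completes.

β4 |Sf1  (source Sf1 imposes f)
β1 |J2  (1-jn J2 has f-setter on 4)
β2 |J2  (common-f at J2 fixed by 4)
β3 |J3  (J3: bond 2 brought flow, rest push out)
β0 |TF1  (through TF1, causality passes straight; one stroke at TF1)
β5 |I1  (prefer integral on I1)
β6 |J1  (J1 needs exactly one e-in)

3  (C1, C2, I1 all integral)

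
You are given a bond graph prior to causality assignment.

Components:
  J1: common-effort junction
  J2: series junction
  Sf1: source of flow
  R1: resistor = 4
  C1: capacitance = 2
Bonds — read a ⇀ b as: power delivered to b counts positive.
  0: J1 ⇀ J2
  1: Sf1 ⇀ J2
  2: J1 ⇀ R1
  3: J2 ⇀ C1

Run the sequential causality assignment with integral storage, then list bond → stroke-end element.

b1 stroke→Sf1  (source Sf1 imposes f)
b0 stroke→J2  (1-jn J2 has f-setter on 1)
b3 stroke→J2  (J2: bond 1 brought flow, rest push out)
b2 stroke→J1  (closing 0-jn rule on J1)

b0 |J2
b1 |Sf1
b2 |J1
b3 |J2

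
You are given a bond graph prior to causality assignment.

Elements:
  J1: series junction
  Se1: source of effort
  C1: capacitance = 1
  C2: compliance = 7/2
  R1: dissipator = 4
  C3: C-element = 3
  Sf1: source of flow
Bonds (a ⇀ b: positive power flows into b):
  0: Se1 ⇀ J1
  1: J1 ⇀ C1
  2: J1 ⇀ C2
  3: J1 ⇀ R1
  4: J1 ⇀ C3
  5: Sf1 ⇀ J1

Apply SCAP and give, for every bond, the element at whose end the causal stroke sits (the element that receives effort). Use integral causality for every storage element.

b0 →J1
b1 →J1
b2 →J1
b3 →J1
b4 →J1
b5 →Sf1

#0 stroke at J1  (Se1 (Se) sets effort on bond)
#5 stroke at Sf1  (Sf1 fixes flow; stroke at Sf1)
#1 stroke at J1  (J1: bond 5 brought flow, rest push out)
#2 stroke at J1  (1-jn J1 has f-setter on 5)
#3 stroke at J1  (common-f at J1 fixed by 5)
#4 stroke at J1  (J1 flow already set via bond 5)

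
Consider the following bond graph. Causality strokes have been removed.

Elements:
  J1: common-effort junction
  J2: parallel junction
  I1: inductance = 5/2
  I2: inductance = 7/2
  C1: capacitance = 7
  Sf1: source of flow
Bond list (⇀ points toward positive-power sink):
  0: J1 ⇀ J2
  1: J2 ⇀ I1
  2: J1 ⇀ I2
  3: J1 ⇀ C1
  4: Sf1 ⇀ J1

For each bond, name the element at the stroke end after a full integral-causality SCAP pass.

#4 →Sf1  (Sf1 fixes flow; stroke at Sf1)
#1 →I1  (I1 integral (f out))
#0 →J2  (J2: last free bond brings effort in)
#2 →I2  (I2: I, integral causality)
#3 →J1  (J1: last free bond brings effort in)

#0 →J2
#1 →I1
#2 →I2
#3 →J1
#4 →Sf1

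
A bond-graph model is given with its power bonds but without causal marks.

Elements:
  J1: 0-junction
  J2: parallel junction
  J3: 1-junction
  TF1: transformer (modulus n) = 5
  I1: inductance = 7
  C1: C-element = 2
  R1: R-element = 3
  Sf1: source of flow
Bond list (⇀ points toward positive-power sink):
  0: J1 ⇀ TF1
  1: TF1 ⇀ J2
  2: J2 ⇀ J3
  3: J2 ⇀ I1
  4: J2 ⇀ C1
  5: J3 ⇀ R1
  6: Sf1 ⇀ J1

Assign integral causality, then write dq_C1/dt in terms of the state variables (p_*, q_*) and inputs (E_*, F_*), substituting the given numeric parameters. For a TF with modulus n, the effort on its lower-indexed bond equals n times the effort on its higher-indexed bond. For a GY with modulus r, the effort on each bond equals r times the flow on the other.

b6 →Sf1  (Sf1 fixes flow; stroke at Sf1)
b0 →J1  (J1: last free bond brings effort in)
b1 →TF1  (through TF1, causality passes straight; one stroke at TF1)
b3 →I1  (I1 outputs flow p/I1)
b4 →J2  (C1 integral (e out))
b2 →J3  (common-e at J2 fixed by 4)
b5 →R1  (closing 1-jn rule on J3)

dq_C1/dt = 5*F_Sf1 - p_I1/7 - q_C1/6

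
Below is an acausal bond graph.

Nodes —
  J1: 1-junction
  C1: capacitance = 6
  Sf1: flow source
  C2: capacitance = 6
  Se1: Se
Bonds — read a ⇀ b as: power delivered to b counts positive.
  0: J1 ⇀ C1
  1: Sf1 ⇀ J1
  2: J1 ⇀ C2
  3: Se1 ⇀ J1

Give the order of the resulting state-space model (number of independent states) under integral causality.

#1 |Sf1  (Sf1 fixes flow; stroke at Sf1)
#3 |J1  (Se1 fixes effort; stroke away)
#0 |J1  (J1: bond 1 brought flow, rest push out)
#2 |J1  (J1: bond 1 brought flow, rest push out)

2  (C1, C2 all integral)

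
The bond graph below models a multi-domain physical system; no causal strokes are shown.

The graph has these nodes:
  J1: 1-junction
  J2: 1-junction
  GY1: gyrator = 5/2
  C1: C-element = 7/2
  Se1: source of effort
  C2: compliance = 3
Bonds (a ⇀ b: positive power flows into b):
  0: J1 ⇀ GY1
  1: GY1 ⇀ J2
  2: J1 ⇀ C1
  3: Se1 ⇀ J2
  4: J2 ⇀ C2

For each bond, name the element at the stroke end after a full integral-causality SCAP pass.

#3 →J2  (Se1: effort source, stroke at far end)
#2 →J1  (C1 outputs effort q/C1)
#0 →GY1  (closing 1-jn rule on J1)
#1 →GY1  (GY GY1: same side as bond 0)
#4 →J2  (common-f at J2 fixed by 1)

β0 →GY1
β1 →GY1
β2 →J1
β3 →J2
β4 →J2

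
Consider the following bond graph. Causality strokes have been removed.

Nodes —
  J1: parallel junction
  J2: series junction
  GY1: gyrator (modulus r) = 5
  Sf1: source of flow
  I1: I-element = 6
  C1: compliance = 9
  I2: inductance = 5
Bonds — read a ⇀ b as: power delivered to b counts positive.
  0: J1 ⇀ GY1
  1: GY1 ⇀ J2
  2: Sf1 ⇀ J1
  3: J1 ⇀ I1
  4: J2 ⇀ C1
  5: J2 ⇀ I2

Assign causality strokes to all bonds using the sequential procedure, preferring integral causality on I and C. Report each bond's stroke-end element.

β0 →J1
β1 →J2
β2 →Sf1
β3 →I1
β4 →J2
β5 →I2

#2 stroke at Sf1  (Sf1 (Sf) sets flow on bond)
#3 stroke at I1  (I1: I, integral causality)
#0 stroke at J1  (only one effort-in slot at J1)
#1 stroke at J2  (GY1 both-in/both-out from 0)
#4 stroke at J2  (C1 integral (e out))
#5 stroke at I2  (closing 1-jn rule on J2)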